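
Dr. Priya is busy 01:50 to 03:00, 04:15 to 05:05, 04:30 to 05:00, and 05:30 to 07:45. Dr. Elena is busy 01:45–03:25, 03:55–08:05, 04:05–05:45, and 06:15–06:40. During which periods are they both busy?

Merge the first list: 01:50–03:00, 04:15–05:05, 05:30–07:45.
Merge the second list: 01:45–03:25, 03:55–08:05.
01:50–03:00 ∩ B → 01:50–03:00.
04:15–05:05 ∩ B → 04:15–05:05.
05:30–07:45 ∩ B → 05:30–07:45.

01:50–03:00, 04:15–05:05, 05:30–07:45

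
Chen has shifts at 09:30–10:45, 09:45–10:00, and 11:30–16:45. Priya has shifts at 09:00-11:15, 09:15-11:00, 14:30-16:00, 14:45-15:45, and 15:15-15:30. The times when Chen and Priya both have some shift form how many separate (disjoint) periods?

First set merges to 09:30-10:45, 11:30-16:45.
Second set merges to 09:00-11:15, 14:30-16:00.
A ∩ B = 09:30-10:45, 14:30-16:00.
That is 2 disjoint pieces.

2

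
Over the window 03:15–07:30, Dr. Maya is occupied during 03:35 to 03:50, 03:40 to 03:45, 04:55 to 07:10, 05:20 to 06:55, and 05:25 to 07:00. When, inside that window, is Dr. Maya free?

The merged coverage is 03:35–03:50, 04:55–07:10.
Complement within 03:15–07:30: 03:15–03:35, 03:50–04:55, 07:10–07:30.

03:15–03:35, 03:50–04:55, 07:10–07:30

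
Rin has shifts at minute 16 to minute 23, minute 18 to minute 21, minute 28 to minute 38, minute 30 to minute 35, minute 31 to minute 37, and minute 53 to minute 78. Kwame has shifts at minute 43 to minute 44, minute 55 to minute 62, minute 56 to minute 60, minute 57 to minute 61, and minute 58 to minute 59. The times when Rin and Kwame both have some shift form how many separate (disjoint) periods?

A, merged: minute 16 to minute 23, minute 28 to minute 38, minute 53 to minute 78.
B, merged: minute 43 to minute 44, minute 55 to minute 62.
A ∩ B = minute 55 to minute 62.
That is 1 disjoint piece.

1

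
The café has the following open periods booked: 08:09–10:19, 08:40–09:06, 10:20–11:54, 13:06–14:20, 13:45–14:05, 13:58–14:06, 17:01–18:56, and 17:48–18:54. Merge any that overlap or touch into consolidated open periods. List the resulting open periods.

08:40-09:06 overlaps/touches 08:09-10:19 → extend to 08:09-10:19.
10:20-11:54 is disjoint → start new block.
13:06-14:20 is disjoint → start new block.
13:45-14:05 overlaps/touches 13:06-14:20 → extend to 13:06-14:20.
13:58-14:06 overlaps/touches 13:06-14:20 → extend to 13:06-14:20.
17:01-18:56 is disjoint → start new block.
17:48-18:54 overlaps/touches 17:01-18:56 → extend to 17:01-18:56.

08:09-10:19, 10:20-11:54, 13:06-14:20, 17:01-18:56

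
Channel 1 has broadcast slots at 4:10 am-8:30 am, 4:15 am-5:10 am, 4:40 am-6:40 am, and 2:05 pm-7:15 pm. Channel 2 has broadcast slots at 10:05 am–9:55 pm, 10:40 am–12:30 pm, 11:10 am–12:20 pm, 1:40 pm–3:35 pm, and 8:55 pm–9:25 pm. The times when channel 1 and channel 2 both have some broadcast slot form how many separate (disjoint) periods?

1

First set merges to 4:10 am-8:30 am, 2:05 pm-7:15 pm.
Second set merges to 10:05 am-9:55 pm.
A ∩ B = 2:05 pm-7:15 pm.
That is 1 disjoint piece.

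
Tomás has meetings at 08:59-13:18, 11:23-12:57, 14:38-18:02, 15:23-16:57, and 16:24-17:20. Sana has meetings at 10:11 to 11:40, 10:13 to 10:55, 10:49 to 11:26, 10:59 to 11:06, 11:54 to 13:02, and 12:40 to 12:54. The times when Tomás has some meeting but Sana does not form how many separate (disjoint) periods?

Merge the first list: 08:59–13:18, 14:38–18:02.
Merge the second list: 10:11–11:40, 11:54–13:02.
A \ B = 08:59–10:11, 11:40–11:54, 13:02–13:18, 14:38–18:02.
That is 4 disjoint pieces.

4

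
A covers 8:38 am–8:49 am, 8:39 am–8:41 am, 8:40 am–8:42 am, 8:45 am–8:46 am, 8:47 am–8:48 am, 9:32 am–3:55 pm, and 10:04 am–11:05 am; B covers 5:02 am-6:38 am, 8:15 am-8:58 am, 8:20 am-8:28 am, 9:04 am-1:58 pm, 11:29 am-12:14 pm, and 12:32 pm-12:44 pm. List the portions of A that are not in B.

1:58 pm-3:55 pm

Merge the first list: 8:38 am-8:49 am, 9:32 am-3:55 pm.
Merge the second list: 5:02 am-6:38 am, 8:15 am-8:58 am, 9:04 am-1:58 pm.
8:38 am-8:49 am: entirely removed.
9:32 am-3:55 pm \ B = 1:58 pm-3:55 pm.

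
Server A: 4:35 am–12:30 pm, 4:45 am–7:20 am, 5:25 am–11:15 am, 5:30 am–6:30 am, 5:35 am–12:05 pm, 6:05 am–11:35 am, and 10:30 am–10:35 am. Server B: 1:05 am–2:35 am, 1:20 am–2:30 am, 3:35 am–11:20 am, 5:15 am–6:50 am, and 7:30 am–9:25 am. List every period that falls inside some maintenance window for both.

First set merges to 4:35 am–12:30 pm.
Second set merges to 1:05 am–2:35 am, 3:35 am–11:20 am.
4:35 am–12:30 pm overlaps B on 4:35 am–11:20 am.

4:35 am–11:20 am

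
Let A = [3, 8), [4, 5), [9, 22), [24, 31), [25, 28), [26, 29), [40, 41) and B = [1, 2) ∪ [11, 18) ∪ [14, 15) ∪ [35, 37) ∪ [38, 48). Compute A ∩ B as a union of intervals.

A, merged: [3, 8), [9, 22), [24, 31), [40, 41).
B, merged: [1, 2), [11, 18), [35, 37), [38, 48).
[3, 8) meets no B interval.
[9, 22) ∩ B → [11, 18).
[24, 31) meets no B interval.
[40, 41) ∩ B → [40, 41).

[11, 18) ∪ [40, 41)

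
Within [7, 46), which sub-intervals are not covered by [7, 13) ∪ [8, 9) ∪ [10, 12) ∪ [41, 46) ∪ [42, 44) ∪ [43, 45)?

[13, 41)

After merging, the occupied span is [7, 13), [41, 46).
Uncovered inside [7, 46): [13, 41).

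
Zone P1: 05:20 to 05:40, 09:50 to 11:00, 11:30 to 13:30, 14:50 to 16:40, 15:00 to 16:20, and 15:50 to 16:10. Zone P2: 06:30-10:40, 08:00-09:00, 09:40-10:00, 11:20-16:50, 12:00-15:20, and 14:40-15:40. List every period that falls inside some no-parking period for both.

09:50-10:40, 11:30-13:30, 14:50-16:40

First set merges to 05:20-05:40, 09:50-11:00, 11:30-13:30, 14:50-16:40.
Second set merges to 06:30-10:40, 11:20-16:50.
05:20-05:40: no overlap with the second set.
09:50-11:00 meets the second set on 09:50-10:40.
11:30-13:30 meets the second set on 11:30-13:30.
14:50-16:40 meets the second set on 14:50-16:40.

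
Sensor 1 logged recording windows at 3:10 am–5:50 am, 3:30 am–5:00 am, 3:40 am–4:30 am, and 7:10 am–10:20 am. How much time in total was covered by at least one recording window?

Merged: 3:10 am–5:50 am, 7:10 am–10:20 am.
Lengths: 2 h 40 min + 3 h 10 min = 5 h 50 min.

5 h 50 min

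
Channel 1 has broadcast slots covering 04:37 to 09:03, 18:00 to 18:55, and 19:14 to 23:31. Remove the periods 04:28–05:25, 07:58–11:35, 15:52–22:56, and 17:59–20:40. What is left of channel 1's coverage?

Second set merges to 04:28-05:25, 07:58-11:35, 15:52-22:56.
04:37-09:03 \ B = 05:25-07:58.
18:00-18:55: entirely removed.
19:14-23:31 \ B = 22:56-23:31.

05:25-07:58, 22:56-23:31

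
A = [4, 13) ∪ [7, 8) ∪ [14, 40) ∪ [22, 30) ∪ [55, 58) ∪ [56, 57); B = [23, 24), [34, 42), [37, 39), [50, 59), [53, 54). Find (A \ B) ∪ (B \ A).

Merge the first list: [4, 13), [14, 40), [55, 58).
Merge the second list: [23, 24), [34, 42), [50, 59).
A but not B: [4, 13), [14, 23), [24, 34).
B but not A: [40, 42), [50, 55), [58, 59).
Combining gives A △ B.

[4, 13) ∪ [14, 23) ∪ [24, 34) ∪ [40, 42) ∪ [50, 55) ∪ [58, 59)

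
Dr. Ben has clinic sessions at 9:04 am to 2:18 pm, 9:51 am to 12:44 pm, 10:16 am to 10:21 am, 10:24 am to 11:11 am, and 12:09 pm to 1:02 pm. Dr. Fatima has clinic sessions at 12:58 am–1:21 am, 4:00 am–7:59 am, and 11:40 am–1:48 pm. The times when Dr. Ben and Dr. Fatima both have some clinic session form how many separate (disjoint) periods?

A, merged: 9:04 am–2:18 pm.
A ∩ B = 11:40 am–1:48 pm.
That is 1 disjoint piece.

1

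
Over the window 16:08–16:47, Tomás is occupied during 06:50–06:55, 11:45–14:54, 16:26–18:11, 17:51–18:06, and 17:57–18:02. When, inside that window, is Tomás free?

16:08-16:26

Covered (merged): 06:50-06:55, 11:45-14:54, 16:26-18:11.
Complement within 16:08-16:47: 16:08-16:26.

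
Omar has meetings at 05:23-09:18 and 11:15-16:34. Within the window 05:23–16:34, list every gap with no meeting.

09:18–11:15

Covered (merged): 05:23–09:18, 11:15–16:34.
Complement within 05:23–16:34: 09:18–11:15.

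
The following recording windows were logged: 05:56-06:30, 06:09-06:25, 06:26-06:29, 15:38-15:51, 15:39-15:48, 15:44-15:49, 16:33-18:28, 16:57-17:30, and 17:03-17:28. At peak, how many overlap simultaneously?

3

Walk the sorted start/end points keeping a running depth.
The depth first hits 3 at 15:44.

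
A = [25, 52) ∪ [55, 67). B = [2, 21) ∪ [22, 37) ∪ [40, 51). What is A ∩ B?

[25, 37) ∪ [40, 51)

[25, 52) overlaps B on [25, 37), [40, 51).
[55, 67) falls entirely outside B.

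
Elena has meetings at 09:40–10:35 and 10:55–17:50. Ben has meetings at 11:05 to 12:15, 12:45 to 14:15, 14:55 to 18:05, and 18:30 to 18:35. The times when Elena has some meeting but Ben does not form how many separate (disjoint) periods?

4

A \ B = 09:40–10:35, 10:55–11:05, 12:15–12:45, 14:15–14:55.
That is 4 disjoint pieces.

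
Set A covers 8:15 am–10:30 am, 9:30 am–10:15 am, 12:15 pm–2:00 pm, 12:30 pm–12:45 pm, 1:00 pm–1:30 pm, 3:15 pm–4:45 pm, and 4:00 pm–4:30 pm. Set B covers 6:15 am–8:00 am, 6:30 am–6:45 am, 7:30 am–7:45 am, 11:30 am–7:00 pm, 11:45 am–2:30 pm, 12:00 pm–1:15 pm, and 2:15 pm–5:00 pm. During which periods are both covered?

A, merged: 8:15 am–10:30 am, 12:15 pm–2:00 pm, 3:15 pm–4:45 pm.
B, merged: 6:15 am–8:00 am, 11:30 am–7:00 pm.
8:15 am–10:30 am: no overlap with the second set.
12:15 pm–2:00 pm meets the second set on 12:15 pm–2:00 pm.
3:15 pm–4:45 pm meets the second set on 3:15 pm–4:45 pm.

12:15 pm–2:00 pm, 3:15 pm–4:45 pm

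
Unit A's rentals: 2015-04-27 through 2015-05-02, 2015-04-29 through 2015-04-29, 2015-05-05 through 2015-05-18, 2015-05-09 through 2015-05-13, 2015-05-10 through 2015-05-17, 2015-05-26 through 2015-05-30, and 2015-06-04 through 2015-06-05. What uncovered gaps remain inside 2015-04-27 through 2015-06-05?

After merging, the occupied span is 2015-04-27 through 2015-05-02, 2015-05-05 through 2015-05-18, 2015-05-26 through 2015-05-30, 2015-06-04 through 2015-06-05.
Uncovered inside 2015-04-27 through 2015-06-05: 2015-05-03 through 2015-05-04, 2015-05-19 through 2015-05-25, 2015-05-31 through 2015-06-03.

2015-05-03 through 2015-05-04, 2015-05-19 through 2015-05-25, 2015-05-31 through 2015-06-03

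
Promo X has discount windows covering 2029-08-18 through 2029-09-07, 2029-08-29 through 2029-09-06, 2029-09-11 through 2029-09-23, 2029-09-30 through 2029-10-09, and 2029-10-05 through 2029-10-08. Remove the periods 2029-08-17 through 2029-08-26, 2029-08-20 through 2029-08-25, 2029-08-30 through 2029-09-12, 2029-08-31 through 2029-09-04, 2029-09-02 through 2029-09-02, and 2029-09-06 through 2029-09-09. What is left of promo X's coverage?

Merge the first list: 2029-08-18 through 2029-09-07, 2029-09-11 through 2029-09-23, 2029-09-30 through 2029-10-09.
Merge the second list: 2029-08-17 through 2029-08-26, 2029-08-30 through 2029-09-12.
2029-08-18 through 2029-09-07 minus B → 2029-08-27 through 2029-08-29.
2029-09-11 through 2029-09-23 minus B → 2029-09-13 through 2029-09-23.
2029-09-30 through 2029-10-09: no B overlap → unchanged.

2029-08-27 through 2029-08-29, 2029-09-13 through 2029-09-23, 2029-09-30 through 2029-10-09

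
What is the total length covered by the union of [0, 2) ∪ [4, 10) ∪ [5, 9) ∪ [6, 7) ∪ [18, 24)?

14

Merged: [0, 2), [4, 10), [18, 24).
Lengths: 2 + 6 + 6 = 14.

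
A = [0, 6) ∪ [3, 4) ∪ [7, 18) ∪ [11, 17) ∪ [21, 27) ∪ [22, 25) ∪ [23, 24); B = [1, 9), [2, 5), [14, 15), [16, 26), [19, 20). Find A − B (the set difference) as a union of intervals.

First set merges to [0, 6), [7, 18), [21, 27).
Second set merges to [1, 9), [14, 15), [16, 26).
[0, 6) \ B = [0, 1).
[7, 18) \ B = [9, 14), [15, 16).
[21, 27) \ B = [26, 27).

[0, 1) ∪ [9, 14) ∪ [15, 16) ∪ [26, 27)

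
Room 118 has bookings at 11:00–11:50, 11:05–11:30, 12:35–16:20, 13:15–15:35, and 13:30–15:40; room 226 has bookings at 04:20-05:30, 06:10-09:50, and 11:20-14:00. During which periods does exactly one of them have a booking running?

Merge the first list: 11:00-11:50, 12:35-16:20.
Only in the first: 11:00-11:20, 14:00-16:20.
Only in the second: 04:20-05:30, 06:10-09:50, 11:50-12:35.
Together these are the periods covered by exactly one.

04:20-05:30, 06:10-09:50, 11:00-11:20, 11:50-12:35, 14:00-16:20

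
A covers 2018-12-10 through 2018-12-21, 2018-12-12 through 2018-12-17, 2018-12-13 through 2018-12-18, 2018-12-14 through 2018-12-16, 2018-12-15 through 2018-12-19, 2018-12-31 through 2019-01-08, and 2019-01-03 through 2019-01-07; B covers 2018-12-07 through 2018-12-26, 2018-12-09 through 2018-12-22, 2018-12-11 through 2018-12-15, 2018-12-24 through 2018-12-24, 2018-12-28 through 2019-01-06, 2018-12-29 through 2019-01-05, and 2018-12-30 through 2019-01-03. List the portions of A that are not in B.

2019-01-07 through 2019-01-08

Merge the first list: 2018-12-10 through 2018-12-21, 2018-12-31 through 2019-01-08.
Merge the second list: 2018-12-07 through 2018-12-26, 2018-12-28 through 2019-01-06.
2018-12-10 through 2018-12-21: fully covered by B → removed.
2018-12-31 through 2019-01-08 minus B → 2019-01-07 through 2019-01-08.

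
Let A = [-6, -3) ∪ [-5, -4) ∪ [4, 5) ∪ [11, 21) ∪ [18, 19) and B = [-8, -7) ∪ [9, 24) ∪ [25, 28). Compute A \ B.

A, merged: [-6, -3), [4, 5), [11, 21).
[-6, -3) is untouched.
[4, 5) is untouched.
[11, 21) lies entirely inside B → drops out.

[-6, -3) ∪ [4, 5)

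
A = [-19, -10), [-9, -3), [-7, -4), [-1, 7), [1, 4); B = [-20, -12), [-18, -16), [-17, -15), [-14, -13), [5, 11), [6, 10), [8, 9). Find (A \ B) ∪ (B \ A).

A, merged: [-19, -10), [-9, -3), [-1, 7).
B, merged: [-20, -12), [5, 11).
A \ B = [-12, -10), [-9, -3), [-1, 5).
B \ A = [-20, -19), [7, 11).
Union of the two gives the symmetric difference.

[-20, -19) ∪ [-12, -10) ∪ [-9, -3) ∪ [-1, 5) ∪ [7, 11)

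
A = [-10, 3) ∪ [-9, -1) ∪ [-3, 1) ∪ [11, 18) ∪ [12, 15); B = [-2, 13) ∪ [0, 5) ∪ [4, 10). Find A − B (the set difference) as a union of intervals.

A, merged: [-10, 3), [11, 18).
B, merged: [-2, 13).
[-10, 3) \ B = [-10, -2).
[11, 18) \ B = [13, 18).

[-10, -2) ∪ [13, 18)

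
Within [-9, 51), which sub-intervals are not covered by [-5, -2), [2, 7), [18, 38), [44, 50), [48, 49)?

After merging, the occupied span is [-5, -2), [2, 7), [18, 38), [44, 50).
Gaps within [-9, 51): [-9, -5), [-2, 2), [7, 18), [38, 44), [50, 51).

[-9, -5) ∪ [-2, 2) ∪ [7, 18) ∪ [38, 44) ∪ [50, 51)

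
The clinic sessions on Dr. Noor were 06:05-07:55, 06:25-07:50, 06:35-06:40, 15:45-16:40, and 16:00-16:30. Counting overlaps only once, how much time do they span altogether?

2 h 45 min

Merged: 06:05-07:55, 15:45-16:40.
Lengths: 1 h 50 min + 55 min = 2 h 45 min.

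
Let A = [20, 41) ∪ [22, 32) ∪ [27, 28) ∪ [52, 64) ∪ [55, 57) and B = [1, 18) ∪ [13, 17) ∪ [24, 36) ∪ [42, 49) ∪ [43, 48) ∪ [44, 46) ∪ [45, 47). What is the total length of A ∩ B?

First set merges to [20, 41), [52, 64).
Second set merges to [1, 18), [24, 36), [42, 49).
A ∩ B = [24, 36).
Total: 12.

12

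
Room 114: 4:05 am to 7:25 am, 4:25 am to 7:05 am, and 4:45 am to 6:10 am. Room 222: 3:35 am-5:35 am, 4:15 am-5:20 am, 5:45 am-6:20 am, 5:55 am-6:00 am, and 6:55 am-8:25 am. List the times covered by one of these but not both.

Merge the first list: 4:05 am–7:25 am.
Merge the second list: 3:35 am–5:35 am, 5:45 am–6:20 am, 6:55 am–8:25 am.
Only in the first: 5:35 am–5:45 am, 6:20 am–6:55 am.
Only in the second: 3:35 am–4:05 am, 7:25 am–8:25 am.
Together these are the periods covered by exactly one.

3:35 am–4:05 am, 5:35 am–5:45 am, 6:20 am–6:55 am, 7:25 am–8:25 am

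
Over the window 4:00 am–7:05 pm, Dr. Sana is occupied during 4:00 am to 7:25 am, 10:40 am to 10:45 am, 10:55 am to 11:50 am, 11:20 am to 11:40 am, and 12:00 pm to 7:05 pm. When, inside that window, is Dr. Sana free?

7:25 am–10:40 am, 10:45 am–10:55 am, 11:50 am–12:00 pm

The merged coverage is 4:00 am–7:25 am, 10:40 am–10:45 am, 10:55 am–11:50 am, 12:00 pm–7:05 pm.
Gaps within 4:00 am–7:05 pm: 7:25 am–10:40 am, 10:45 am–10:55 am, 11:50 am–12:00 pm.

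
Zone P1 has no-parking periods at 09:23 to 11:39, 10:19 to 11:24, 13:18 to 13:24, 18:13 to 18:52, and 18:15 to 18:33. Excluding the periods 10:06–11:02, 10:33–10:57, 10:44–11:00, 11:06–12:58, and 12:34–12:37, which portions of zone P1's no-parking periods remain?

09:23-10:06, 11:02-11:06, 13:18-13:24, 18:13-18:52

A, merged: 09:23-11:39, 13:18-13:24, 18:13-18:52.
B, merged: 10:06-11:02, 11:06-12:58.
09:23-11:39 minus B → 09:23-10:06, 11:02-11:06.
13:18-13:24: no B overlap → unchanged.
18:13-18:52: no B overlap → unchanged.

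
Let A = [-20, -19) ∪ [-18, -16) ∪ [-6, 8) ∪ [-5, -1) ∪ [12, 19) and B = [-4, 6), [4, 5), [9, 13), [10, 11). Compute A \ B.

[-20, -19) ∪ [-18, -16) ∪ [-6, -4) ∪ [6, 8) ∪ [13, 19)

A, merged: [-20, -19), [-18, -16), [-6, 8), [12, 19).
B, merged: [-4, 6), [9, 13).
[-20, -19): no B overlap → unchanged.
[-18, -16): no B overlap → unchanged.
[-6, 8) minus B → [-6, -4), [6, 8).
[12, 19) minus B → [13, 19).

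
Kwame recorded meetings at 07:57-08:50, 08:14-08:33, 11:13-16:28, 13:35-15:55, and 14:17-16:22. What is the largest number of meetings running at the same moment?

3

Sweep endpoints in order; track running count of active intervals.
Peak of 3 reached at 14:17.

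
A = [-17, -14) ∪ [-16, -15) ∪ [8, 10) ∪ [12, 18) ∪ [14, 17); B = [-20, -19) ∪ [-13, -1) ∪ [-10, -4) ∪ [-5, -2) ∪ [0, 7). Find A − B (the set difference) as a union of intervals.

First set merges to [-17, -14), [8, 10), [12, 18).
Second set merges to [-20, -19), [-13, -1), [0, 7).
[-17, -14) is untouched.
[8, 10) is untouched.
[12, 18) is untouched.

[-17, -14) ∪ [8, 10) ∪ [12, 18)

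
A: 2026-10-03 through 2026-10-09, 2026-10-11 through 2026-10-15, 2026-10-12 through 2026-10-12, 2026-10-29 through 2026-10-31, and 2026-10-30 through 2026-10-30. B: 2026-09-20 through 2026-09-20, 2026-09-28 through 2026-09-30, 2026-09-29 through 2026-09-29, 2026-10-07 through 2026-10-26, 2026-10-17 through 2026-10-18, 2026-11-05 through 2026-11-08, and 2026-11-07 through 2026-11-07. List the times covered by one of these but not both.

2026-09-20 through 2026-09-20, 2026-09-28 through 2026-09-30, 2026-10-03 through 2026-10-06, 2026-10-10 through 2026-10-10, 2026-10-16 through 2026-10-26, 2026-10-29 through 2026-10-31, 2026-11-05 through 2026-11-08

A, merged: 2026-10-03 through 2026-10-09, 2026-10-11 through 2026-10-15, 2026-10-29 through 2026-10-31.
B, merged: 2026-09-20 through 2026-09-20, 2026-09-28 through 2026-09-30, 2026-10-07 through 2026-10-26, 2026-11-05 through 2026-11-08.
A but not B: 2026-10-03 through 2026-10-06, 2026-10-29 through 2026-10-31.
B but not A: 2026-09-20 through 2026-09-20, 2026-09-28 through 2026-09-30, 2026-10-10 through 2026-10-10, 2026-10-16 through 2026-10-26, 2026-11-05 through 2026-11-08.
Combining gives A △ B.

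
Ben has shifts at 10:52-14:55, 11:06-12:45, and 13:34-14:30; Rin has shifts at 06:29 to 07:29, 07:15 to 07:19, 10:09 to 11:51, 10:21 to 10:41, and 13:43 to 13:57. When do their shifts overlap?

Merge the first list: 10:52–14:55.
Merge the second list: 06:29–07:29, 10:09–11:51, 13:43–13:57.
10:52–14:55 overlaps B on 10:52–11:51, 13:43–13:57.

10:52–11:51, 13:43–13:57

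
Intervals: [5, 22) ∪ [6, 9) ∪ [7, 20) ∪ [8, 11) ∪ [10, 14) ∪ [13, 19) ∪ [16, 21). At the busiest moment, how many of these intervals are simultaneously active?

Walk the sorted start/end points keeping a running depth.
The depth first hits 4 at 8.

4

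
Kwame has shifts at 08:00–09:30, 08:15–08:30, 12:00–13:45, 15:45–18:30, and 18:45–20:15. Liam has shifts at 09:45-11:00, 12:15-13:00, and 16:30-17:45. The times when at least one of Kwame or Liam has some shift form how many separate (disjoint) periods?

A, merged: 08:00-09:30, 12:00-13:45, 15:45-18:30, 18:45-20:15.
A ∪ B = 08:00-09:30, 09:45-11:00, 12:00-13:45, 15:45-18:30, 18:45-20:15.
That is 5 disjoint pieces.

5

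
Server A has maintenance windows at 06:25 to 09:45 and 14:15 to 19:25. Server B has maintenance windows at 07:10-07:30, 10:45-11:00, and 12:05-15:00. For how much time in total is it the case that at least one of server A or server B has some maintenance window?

10 h 55 min

A ∪ B = 06:25-09:45, 10:45-11:00, 12:05-19:25.
Total: 3 h 20 min + 15 min + 7 h 20 min = 10 h 55 min.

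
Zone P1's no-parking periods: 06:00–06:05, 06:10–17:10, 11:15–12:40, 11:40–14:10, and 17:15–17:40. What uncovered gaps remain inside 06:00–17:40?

06:05-06:10, 17:10-17:15

Covered (merged): 06:00-06:05, 06:10-17:10, 17:15-17:40.
Gaps within 06:00-17:40: 06:05-06:10, 17:10-17:15.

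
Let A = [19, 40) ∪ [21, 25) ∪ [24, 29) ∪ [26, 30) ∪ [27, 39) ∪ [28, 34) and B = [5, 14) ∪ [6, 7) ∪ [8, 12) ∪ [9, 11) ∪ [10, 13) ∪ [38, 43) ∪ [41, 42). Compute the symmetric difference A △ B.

[5, 14) ∪ [19, 38) ∪ [40, 43)

A, merged: [19, 40).
B, merged: [5, 14), [38, 43).
Only in the first: [19, 38).
Only in the second: [5, 14), [40, 43).
Together these are the periods covered by exactly one.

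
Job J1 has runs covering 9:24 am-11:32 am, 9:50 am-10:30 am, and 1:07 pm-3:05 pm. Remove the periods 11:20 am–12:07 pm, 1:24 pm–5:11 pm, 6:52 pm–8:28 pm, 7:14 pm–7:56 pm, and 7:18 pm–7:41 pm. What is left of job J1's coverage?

First set merges to 9:24 am-11:32 am, 1:07 pm-3:05 pm.
Second set merges to 11:20 am-12:07 pm, 1:24 pm-5:11 pm, 6:52 pm-8:28 pm.
9:24 am-11:32 am minus B → 9:24 am-11:20 am.
1:07 pm-3:05 pm minus B → 1:07 pm-1:24 pm.

9:24 am-11:20 am, 1:07 pm-1:24 pm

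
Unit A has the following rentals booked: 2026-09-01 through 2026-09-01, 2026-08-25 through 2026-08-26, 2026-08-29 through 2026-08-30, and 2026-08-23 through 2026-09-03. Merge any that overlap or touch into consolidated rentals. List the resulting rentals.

Sort by start: 2026-08-23 through 2026-09-03, 2026-08-25 through 2026-08-26, 2026-08-29 through 2026-08-30, 2026-09-01 through 2026-09-01.
2026-08-25 through 2026-08-26 overlaps/touches 2026-08-23 through 2026-09-03 → extend to 2026-08-23 through 2026-09-03.
2026-08-29 through 2026-08-30 overlaps/touches 2026-08-23 through 2026-09-03 → extend to 2026-08-23 through 2026-09-03.
2026-09-01 through 2026-09-01 overlaps/touches 2026-08-23 through 2026-09-03 → extend to 2026-08-23 through 2026-09-03.

2026-08-23 through 2026-09-03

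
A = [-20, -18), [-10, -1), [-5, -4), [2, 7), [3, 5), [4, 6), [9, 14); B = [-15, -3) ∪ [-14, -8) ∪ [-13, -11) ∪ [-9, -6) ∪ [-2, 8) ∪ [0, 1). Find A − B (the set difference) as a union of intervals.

First set merges to [-20, -18), [-10, -1), [2, 7), [9, 14).
Second set merges to [-15, -3), [-2, 8).
[-20, -18) is untouched.
[-10, -1) with B removed leaves [-3, -2).
[2, 7) lies entirely inside B → drops out.
[9, 14) is untouched.

[-20, -18) ∪ [-3, -2) ∪ [9, 14)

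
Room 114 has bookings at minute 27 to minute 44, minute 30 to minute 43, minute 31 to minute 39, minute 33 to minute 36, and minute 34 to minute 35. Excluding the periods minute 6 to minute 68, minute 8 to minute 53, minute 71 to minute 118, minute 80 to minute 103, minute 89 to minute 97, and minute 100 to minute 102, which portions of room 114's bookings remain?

none

Merge the first list: minute 27 to minute 44.
Merge the second list: minute 6 to minute 68, minute 71 to minute 118.
minute 27 to minute 44: entirely removed.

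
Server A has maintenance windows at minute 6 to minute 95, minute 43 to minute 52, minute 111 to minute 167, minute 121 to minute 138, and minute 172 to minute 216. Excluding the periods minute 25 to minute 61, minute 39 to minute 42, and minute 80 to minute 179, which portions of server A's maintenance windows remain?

Merge the first list: minute 6 to minute 95, minute 111 to minute 167, minute 172 to minute 216.
Merge the second list: minute 25 to minute 61, minute 80 to minute 179.
minute 6 to minute 95 with B removed leaves minute 6 to minute 25, minute 61 to minute 80.
minute 111 to minute 167 lies entirely inside B → drops out.
minute 172 to minute 216 with B removed leaves minute 179 to minute 216.

minute 6 to minute 25, minute 61 to minute 80, minute 179 to minute 216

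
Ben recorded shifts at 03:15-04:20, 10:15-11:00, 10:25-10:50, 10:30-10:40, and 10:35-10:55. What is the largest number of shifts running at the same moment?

4

At 10:35, 4 of the intervals are simultaneously active.
No point has more.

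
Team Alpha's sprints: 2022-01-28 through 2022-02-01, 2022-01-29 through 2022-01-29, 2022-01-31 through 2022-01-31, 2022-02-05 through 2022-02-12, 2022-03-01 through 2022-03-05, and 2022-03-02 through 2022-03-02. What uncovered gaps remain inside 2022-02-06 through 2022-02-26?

2022-02-13 through 2022-02-26

After merging, the occupied span is 2022-01-28 through 2022-02-01, 2022-02-05 through 2022-02-12, 2022-03-01 through 2022-03-05.
Complement within 2022-02-06 through 2022-02-26: 2022-02-13 through 2022-02-26.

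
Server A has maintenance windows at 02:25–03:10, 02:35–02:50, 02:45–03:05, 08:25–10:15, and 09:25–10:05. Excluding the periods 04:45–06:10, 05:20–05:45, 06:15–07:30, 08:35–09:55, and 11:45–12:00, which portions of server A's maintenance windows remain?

02:25-03:10, 08:25-08:35, 09:55-10:15

Merge the first list: 02:25-03:10, 08:25-10:15.
Merge the second list: 04:45-06:10, 06:15-07:30, 08:35-09:55, 11:45-12:00.
02:25-03:10: no B overlap → unchanged.
08:25-10:15 minus B → 08:25-08:35, 09:55-10:15.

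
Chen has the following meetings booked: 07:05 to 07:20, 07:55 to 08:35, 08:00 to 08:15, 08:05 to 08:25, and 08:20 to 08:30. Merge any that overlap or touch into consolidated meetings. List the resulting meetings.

07:55-08:35 is disjoint → start new block.
08:00-08:15 overlaps/touches 07:55-08:35 → extend to 07:55-08:35.
08:05-08:25 overlaps/touches 07:55-08:35 → extend to 07:55-08:35.
08:20-08:30 overlaps/touches 07:55-08:35 → extend to 07:55-08:35.

07:05-07:20, 07:55-08:35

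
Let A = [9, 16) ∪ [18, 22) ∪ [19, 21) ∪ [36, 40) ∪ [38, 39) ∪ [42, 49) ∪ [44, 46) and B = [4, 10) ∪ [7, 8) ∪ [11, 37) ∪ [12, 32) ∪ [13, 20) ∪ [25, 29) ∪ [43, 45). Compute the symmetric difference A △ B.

[4, 9) ∪ [10, 11) ∪ [16, 18) ∪ [22, 36) ∪ [37, 40) ∪ [42, 43) ∪ [45, 49)

First set merges to [9, 16), [18, 22), [36, 40), [42, 49).
Second set merges to [4, 10), [11, 37), [43, 45).
Only in the first: [10, 11), [37, 40), [42, 43), [45, 49).
Only in the second: [4, 9), [16, 18), [22, 36).
Together these are the periods covered by exactly one.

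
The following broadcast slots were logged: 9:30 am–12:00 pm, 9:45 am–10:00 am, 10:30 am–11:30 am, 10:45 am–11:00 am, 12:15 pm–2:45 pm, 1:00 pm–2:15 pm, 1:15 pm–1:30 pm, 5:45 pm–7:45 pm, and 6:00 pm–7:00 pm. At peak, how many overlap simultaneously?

At 10:45 am, 3 of the intervals are simultaneously active.
No point has more.

3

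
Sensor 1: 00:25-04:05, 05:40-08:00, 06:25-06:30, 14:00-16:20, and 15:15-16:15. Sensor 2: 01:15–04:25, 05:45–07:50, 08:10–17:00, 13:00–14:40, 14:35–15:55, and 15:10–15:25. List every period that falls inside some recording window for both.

01:15-04:05, 05:45-07:50, 14:00-16:20

First set merges to 00:25-04:05, 05:40-08:00, 14:00-16:20.
Second set merges to 01:15-04:25, 05:45-07:50, 08:10-17:00.
00:25-04:05 overlaps B on 01:15-04:05.
05:40-08:00 overlaps B on 05:45-07:50.
14:00-16:20 overlaps B on 14:00-16:20.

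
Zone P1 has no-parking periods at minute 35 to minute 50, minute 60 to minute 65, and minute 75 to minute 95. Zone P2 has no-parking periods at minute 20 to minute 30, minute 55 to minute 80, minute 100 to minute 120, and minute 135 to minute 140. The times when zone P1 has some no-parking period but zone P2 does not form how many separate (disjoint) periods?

2

A \ B = minute 35 to minute 50, minute 80 to minute 95.
That is 2 disjoint pieces.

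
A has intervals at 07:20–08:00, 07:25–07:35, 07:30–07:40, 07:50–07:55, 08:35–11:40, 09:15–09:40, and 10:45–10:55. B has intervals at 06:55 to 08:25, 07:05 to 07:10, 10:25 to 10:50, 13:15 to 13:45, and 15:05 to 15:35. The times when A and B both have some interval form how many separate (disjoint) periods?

First set merges to 07:20–08:00, 08:35–11:40.
Second set merges to 06:55–08:25, 10:25–10:50, 13:15–13:45, 15:05–15:35.
A ∩ B = 07:20–08:00, 10:25–10:50.
That is 2 disjoint pieces.

2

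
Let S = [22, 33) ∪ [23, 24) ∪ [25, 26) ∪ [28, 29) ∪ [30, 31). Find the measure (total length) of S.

11

Merged: [22, 33).
Length: 11.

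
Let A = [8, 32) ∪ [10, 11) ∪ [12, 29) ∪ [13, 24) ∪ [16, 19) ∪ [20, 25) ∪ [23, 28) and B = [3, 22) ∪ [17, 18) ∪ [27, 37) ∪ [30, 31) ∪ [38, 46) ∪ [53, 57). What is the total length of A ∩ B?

A, merged: [8, 32).
B, merged: [3, 22), [27, 37), [38, 46), [53, 57).
A ∩ B = [8, 22), [27, 32).
Total: 14 + 5 = 19.

19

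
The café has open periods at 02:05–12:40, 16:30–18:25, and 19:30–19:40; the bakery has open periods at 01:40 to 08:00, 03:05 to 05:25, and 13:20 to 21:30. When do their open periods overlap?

Second set merges to 01:40–08:00, 13:20–21:30.
02:05–12:40 meets the second set on 02:05–08:00.
16:30–18:25 meets the second set on 16:30–18:25.
19:30–19:40 meets the second set on 19:30–19:40.

02:05–08:00, 16:30–18:25, 19:30–19:40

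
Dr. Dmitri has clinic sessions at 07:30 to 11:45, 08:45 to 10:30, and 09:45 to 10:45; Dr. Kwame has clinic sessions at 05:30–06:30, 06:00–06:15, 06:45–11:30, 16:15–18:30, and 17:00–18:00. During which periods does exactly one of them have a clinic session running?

05:30–06:30, 06:45–07:30, 11:30–11:45, 16:15–18:30

First set merges to 07:30–11:45.
Second set merges to 05:30–06:30, 06:45–11:30, 16:15–18:30.
A but not B: 11:30–11:45.
B but not A: 05:30–06:30, 06:45–07:30, 16:15–18:30.
Combining gives A △ B.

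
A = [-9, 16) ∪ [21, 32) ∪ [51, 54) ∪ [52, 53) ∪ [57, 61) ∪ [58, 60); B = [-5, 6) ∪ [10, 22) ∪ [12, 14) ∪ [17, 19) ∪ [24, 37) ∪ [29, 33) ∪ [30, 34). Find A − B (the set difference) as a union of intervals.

Merge the first list: [-9, 16), [21, 32), [51, 54), [57, 61).
Merge the second list: [-5, 6), [10, 22), [24, 37).
[-9, 16) with B removed leaves [-9, -5), [6, 10).
[21, 32) with B removed leaves [22, 24).
[51, 54) is untouched.
[57, 61) is untouched.

[-9, -5) ∪ [6, 10) ∪ [22, 24) ∪ [51, 54) ∪ [57, 61)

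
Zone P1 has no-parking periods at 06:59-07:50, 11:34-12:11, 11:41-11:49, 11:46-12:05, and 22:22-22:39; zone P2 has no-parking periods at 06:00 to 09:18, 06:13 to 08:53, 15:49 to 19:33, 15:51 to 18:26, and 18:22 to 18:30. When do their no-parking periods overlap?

06:59–07:50

Merge the first list: 06:59–07:50, 11:34–12:11, 22:22–22:39.
Merge the second list: 06:00–09:18, 15:49–19:33.
06:59–07:50 ∩ B → 06:59–07:50.
11:34–12:11 meets no B interval.
22:22–22:39 meets no B interval.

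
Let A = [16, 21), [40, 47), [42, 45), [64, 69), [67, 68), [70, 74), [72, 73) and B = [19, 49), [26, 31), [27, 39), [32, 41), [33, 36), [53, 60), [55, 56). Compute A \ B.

[16, 19) ∪ [64, 69) ∪ [70, 74)

First set merges to [16, 21), [40, 47), [64, 69), [70, 74).
Second set merges to [19, 49), [53, 60).
[16, 21) with B removed leaves [16, 19).
[40, 47) lies entirely inside B → drops out.
[64, 69) is untouched.
[70, 74) is untouched.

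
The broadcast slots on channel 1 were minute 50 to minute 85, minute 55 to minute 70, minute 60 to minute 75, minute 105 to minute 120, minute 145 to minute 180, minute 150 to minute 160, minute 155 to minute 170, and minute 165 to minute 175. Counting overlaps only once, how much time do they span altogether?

Merged: minute 50 to minute 85, minute 105 to minute 120, minute 145 to minute 180.
Lengths: 35 minutes + 15 minutes + 35 minutes = 85 minutes.

85 minutes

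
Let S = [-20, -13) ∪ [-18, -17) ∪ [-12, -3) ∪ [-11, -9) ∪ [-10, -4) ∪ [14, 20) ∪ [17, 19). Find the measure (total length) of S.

22

Merged: [-20, -13), [-12, -3), [14, 20).
Lengths: 7 + 9 + 6 = 22.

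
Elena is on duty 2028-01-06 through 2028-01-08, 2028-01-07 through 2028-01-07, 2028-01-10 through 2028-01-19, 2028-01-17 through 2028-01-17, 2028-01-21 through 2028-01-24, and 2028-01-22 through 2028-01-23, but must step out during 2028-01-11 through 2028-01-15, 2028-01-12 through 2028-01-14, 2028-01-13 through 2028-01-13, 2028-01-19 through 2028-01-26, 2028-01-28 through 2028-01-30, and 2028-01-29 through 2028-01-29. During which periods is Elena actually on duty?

2028-01-06 through 2028-01-08, 2028-01-10 through 2028-01-10, 2028-01-16 through 2028-01-18

A, merged: 2028-01-06 through 2028-01-08, 2028-01-10 through 2028-01-19, 2028-01-21 through 2028-01-24.
B, merged: 2028-01-11 through 2028-01-15, 2028-01-19 through 2028-01-26, 2028-01-28 through 2028-01-30.
2028-01-06 through 2028-01-08 is untouched.
2028-01-10 through 2028-01-19 with B removed leaves 2028-01-10 through 2028-01-10, 2028-01-16 through 2028-01-18.
2028-01-21 through 2028-01-24 lies entirely inside B → drops out.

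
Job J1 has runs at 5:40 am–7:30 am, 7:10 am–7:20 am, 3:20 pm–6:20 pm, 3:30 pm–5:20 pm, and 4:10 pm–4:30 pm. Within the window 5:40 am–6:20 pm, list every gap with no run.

7:30 am–3:20 pm

After merging, the occupied span is 5:40 am–7:30 am, 3:20 pm–6:20 pm.
Uncovered inside 5:40 am–6:20 pm: 7:30 am–3:20 pm.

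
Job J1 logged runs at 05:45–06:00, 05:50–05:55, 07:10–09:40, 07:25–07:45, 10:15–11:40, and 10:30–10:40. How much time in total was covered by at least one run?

Merged: 05:45-06:00, 07:10-09:40, 10:15-11:40.
Lengths: 15 min + 2 h 30 min + 1 h 25 min = 4 h 10 min.

4 h 10 min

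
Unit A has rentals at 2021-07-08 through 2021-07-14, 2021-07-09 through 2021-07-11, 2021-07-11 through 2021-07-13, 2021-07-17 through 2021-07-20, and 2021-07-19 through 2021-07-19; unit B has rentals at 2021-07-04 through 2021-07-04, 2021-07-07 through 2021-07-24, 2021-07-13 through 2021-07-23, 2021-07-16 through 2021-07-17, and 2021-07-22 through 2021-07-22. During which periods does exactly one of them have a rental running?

2021-07-04 through 2021-07-04, 2021-07-07 through 2021-07-07, 2021-07-15 through 2021-07-16, 2021-07-21 through 2021-07-24

A, merged: 2021-07-08 through 2021-07-14, 2021-07-17 through 2021-07-20.
B, merged: 2021-07-04 through 2021-07-04, 2021-07-07 through 2021-07-24.
Only in the first: none.
Only in the second: 2021-07-04 through 2021-07-04, 2021-07-07 through 2021-07-07, 2021-07-15 through 2021-07-16, 2021-07-21 through 2021-07-24.
Together these are the periods covered by exactly one.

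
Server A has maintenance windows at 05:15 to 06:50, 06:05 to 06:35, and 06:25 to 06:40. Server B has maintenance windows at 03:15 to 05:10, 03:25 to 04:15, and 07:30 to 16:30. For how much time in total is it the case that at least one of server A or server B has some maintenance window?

Merge the first list: 05:15–06:50.
Merge the second list: 03:15–05:10, 07:30–16:30.
A ∪ B = 03:15–05:10, 05:15–06:50, 07:30–16:30.
Total: 1 h 55 min + 1 h 35 min + 9 h = 12 h 30 min.

12 h 30 min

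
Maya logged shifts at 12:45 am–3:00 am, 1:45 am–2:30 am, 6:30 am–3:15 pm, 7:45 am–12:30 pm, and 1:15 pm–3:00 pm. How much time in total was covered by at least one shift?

Merged: 12:45 am-3:00 am, 6:30 am-3:15 pm.
Lengths: 2 h 15 min + 8 h 45 min = 11 h.

11 h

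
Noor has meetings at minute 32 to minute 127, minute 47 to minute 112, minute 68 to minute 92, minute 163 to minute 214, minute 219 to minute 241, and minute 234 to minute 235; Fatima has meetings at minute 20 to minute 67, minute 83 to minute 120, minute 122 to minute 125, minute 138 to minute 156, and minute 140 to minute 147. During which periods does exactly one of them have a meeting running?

minute 20 to minute 32, minute 67 to minute 83, minute 120 to minute 122, minute 125 to minute 127, minute 138 to minute 156, minute 163 to minute 214, minute 219 to minute 241

Merge the first list: minute 32 to minute 127, minute 163 to minute 214, minute 219 to minute 241.
Merge the second list: minute 20 to minute 67, minute 83 to minute 120, minute 122 to minute 125, minute 138 to minute 156.
Only in the first: minute 67 to minute 83, minute 120 to minute 122, minute 125 to minute 127, minute 163 to minute 214, minute 219 to minute 241.
Only in the second: minute 20 to minute 32, minute 138 to minute 156.
Together these are the periods covered by exactly one.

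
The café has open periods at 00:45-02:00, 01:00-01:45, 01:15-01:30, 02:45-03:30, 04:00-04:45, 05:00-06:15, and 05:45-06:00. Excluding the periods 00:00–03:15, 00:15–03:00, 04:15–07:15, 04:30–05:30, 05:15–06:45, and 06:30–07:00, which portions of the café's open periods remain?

First set merges to 00:45-02:00, 02:45-03:30, 04:00-04:45, 05:00-06:15.
Second set merges to 00:00-03:15, 04:15-07:15.
00:45-02:00 lies entirely inside B → drops out.
02:45-03:30 with B removed leaves 03:15-03:30.
04:00-04:45 with B removed leaves 04:00-04:15.
05:00-06:15 lies entirely inside B → drops out.

03:15-03:30, 04:00-04:15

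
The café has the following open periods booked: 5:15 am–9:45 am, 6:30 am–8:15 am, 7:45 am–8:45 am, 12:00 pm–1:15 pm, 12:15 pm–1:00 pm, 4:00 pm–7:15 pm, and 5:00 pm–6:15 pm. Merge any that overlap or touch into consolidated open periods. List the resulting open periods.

6:30 am-8:15 am overlaps/touches 5:15 am-9:45 am → extend to 5:15 am-9:45 am.
7:45 am-8:45 am overlaps/touches 5:15 am-9:45 am → extend to 5:15 am-9:45 am.
12:00 pm-1:15 pm is disjoint → start new block.
12:15 pm-1:00 pm overlaps/touches 12:00 pm-1:15 pm → extend to 12:00 pm-1:15 pm.
4:00 pm-7:15 pm is disjoint → start new block.
5:00 pm-6:15 pm overlaps/touches 4:00 pm-7:15 pm → extend to 4:00 pm-7:15 pm.

5:15 am-9:45 am, 12:00 pm-1:15 pm, 4:00 pm-7:15 pm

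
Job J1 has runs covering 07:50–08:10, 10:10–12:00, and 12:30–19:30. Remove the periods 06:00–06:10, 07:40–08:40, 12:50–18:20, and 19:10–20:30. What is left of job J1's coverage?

10:10–12:00, 12:30–12:50, 18:20–19:10

07:50–08:10: fully covered by B → removed.
10:10–12:00: no B overlap → unchanged.
12:30–19:30 minus B → 12:30–12:50, 18:20–19:10.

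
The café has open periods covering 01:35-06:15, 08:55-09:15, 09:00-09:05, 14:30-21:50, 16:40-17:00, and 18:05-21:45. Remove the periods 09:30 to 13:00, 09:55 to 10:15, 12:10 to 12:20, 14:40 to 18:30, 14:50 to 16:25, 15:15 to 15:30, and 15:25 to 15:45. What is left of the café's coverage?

A, merged: 01:35–06:15, 08:55–09:15, 14:30–21:50.
B, merged: 09:30–13:00, 14:40–18:30.
01:35–06:15 is untouched.
08:55–09:15 is untouched.
14:30–21:50 with B removed leaves 14:30–14:40, 18:30–21:50.

01:35–06:15, 08:55–09:15, 14:30–14:40, 18:30–21:50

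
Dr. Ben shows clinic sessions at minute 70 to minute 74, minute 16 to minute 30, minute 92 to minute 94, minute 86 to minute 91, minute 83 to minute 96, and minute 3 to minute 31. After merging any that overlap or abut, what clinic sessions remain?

minute 3 to minute 31, minute 70 to minute 74, minute 83 to minute 96

Sort by start: minute 3 to minute 31, minute 16 to minute 30, minute 70 to minute 74, minute 83 to minute 96, minute 86 to minute 91, minute 92 to minute 94.
minute 16 to minute 30 overlaps/touches minute 3 to minute 31 → extend to minute 3 to minute 31.
minute 70 to minute 74 is disjoint → start new block.
minute 83 to minute 96 is disjoint → start new block.
minute 86 to minute 91 overlaps/touches minute 83 to minute 96 → extend to minute 83 to minute 96.
minute 92 to minute 94 overlaps/touches minute 83 to minute 96 → extend to minute 83 to minute 96.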